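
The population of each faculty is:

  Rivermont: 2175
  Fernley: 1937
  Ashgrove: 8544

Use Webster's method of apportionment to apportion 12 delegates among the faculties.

Rivermont 2, Fernley 2, Ashgrove 8

Standard divisor 12656/12 ≈ 1054.667; standard quotas: Rivermont 2.062, Fernley 1.837, Ashgrove 8.101.
Rounding to the nearest integer gives Rivermont 2, Fernley 2, Ashgrove 8 — total 12, matching the house size, so no adjustment is needed.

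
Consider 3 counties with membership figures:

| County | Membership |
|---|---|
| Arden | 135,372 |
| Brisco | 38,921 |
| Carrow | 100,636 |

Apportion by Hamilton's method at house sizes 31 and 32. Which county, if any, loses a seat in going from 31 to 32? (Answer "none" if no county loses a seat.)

Brisco

At 31 seats: Arden 15, Brisco 5, Carrow 11.
At 32 seats: Arden 16, Brisco 4, Carrow 12.
Brisco drops from 5 to 4.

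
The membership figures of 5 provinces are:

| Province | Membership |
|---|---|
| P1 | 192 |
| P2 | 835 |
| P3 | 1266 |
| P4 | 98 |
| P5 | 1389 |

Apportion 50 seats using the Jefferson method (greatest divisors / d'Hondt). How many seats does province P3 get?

17

Standard divisor 3780/50 ≈ 75.6; standard quotas: P1 2.540, P2 11.045, P3 16.746, P4 1.296, P5 18.373.
Rounding down gives 2, 11, 16, 1, 18 = 48 seats, so the divisor must be adjusted.
With modified divisor 72: modified quotas P1 2.667, P2 11.597, P3 17.583, P4 1.361, P5 19.292.
Rounding down: P1 2, P2 11, P3 17, P4 1, P5 19 (total 50).
P3 receives 17.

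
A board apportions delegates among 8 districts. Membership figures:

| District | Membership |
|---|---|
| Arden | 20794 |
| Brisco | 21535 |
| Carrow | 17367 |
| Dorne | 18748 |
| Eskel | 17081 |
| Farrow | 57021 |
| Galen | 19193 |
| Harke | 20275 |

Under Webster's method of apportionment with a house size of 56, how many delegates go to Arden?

Standard divisor 192014/56 ≈ 3428.821; standard quotas: Arden 6.064, Brisco 6.281, Carrow 5.065, Dorne 5.468, Eskel 4.982, Farrow 16.630, Galen 5.598, Harke 5.913.
Rounding to the nearest integer gives Arden 6, Brisco 6, Carrow 5, Dorne 5, Eskel 5, Farrow 17, Galen 6, Harke 6 — total 56, matching the house size, so no adjustment is needed.
Arden receives 6.

6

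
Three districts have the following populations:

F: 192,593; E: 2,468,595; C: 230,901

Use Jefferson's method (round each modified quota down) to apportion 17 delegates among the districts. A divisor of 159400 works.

With modified divisor 159400: modified quotas F 1.208, E 15.487, C 1.449.
Rounding down: F 1, E 15, C 1 (total 17).

F: 1, E: 15, C: 1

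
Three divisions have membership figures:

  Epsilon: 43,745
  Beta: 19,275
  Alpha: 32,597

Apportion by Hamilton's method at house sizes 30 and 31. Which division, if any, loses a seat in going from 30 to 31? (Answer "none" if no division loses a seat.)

At 30 seats: Epsilon 14, Beta 6, Alpha 10.
At 31 seats: Epsilon 14, Beta 6, Alpha 11.
No division's allocation decreased.

none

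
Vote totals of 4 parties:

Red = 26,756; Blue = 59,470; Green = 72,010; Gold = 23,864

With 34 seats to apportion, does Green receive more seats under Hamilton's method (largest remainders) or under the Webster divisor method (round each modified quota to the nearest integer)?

Hamilton: Red 5, Blue 11, Green 13, Gold 5.
Webster: Red 5, Blue 11, Green 14, Gold 4.
Green gets 13 under Hamilton and 14 under Webster.

Webster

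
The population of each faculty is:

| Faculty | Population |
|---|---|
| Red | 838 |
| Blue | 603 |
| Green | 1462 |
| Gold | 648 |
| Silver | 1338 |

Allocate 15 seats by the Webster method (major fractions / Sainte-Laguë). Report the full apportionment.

Red=3, Blue=2, Green=4, Gold=2, Silver=4

Standard divisor 4889/15 ≈ 325.933; standard quotas: Red 2.571, Blue 1.850, Green 4.486, Gold 1.988, Silver 4.105.
Rounding to the nearest integer gives Red 3, Blue 2, Green 4, Gold 2, Silver 4 — total 15, matching the house size, so no adjustment is needed.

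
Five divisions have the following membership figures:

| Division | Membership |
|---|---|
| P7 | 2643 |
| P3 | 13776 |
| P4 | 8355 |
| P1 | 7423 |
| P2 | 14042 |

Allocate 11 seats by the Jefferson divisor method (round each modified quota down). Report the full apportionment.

P7=0, P3=3, P4=2, P1=2, P2=4

Standard divisor 46239/11 ≈ 4203.545; standard quotas: P7 0.629, P3 3.277, P4 1.988, P1 1.766, P2 3.341.
Rounding down gives 0, 3, 1, 1, 3 = 8 seats, so the divisor must be adjusted.
With modified divisor 3480: modified quotas P7 0.759, P3 3.959, P4 2.401, P1 2.133, P2 4.035.
Rounding down: P7 0, P3 3, P4 2, P1 2, P2 4 (total 11).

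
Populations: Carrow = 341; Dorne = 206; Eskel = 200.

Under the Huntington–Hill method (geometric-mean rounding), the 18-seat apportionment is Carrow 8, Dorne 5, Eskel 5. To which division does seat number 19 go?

Priority for the next seat is population ÷ (√(s·(s+1))).
Priorities: Carrow 40.187, Dorne 37.610, Eskel 36.515.
Highest priority: Carrow.

Carrow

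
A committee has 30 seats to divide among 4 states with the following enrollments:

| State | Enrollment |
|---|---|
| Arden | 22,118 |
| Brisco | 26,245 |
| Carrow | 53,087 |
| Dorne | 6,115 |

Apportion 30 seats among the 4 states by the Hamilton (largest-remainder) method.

The standard divisor is 107565/30 ≈ 3585.5.
Standard quotas: Arden 6.1687, Brisco 7.3198, Carrow 14.8060, Dorne 1.7055.
Lower quotas: Arden 6, Brisco 7, Carrow 14, Dorne 1 (sum 28, leaving 2 seats).
Remainders in descending order: Carrow 0.8060, Dorne 0.7055, Brisco 0.3198, Arden 0.1687.
The surplus seats go to Carrow, Dorne.

Arden=6, Brisco=7, Carrow=15, Dorne=2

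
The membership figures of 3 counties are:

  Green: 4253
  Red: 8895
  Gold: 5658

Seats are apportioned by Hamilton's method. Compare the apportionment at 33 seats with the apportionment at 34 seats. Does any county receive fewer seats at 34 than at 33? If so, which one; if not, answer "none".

At 33 seats: Green 7, Red 16, Gold 10.
At 34 seats: Green 8, Red 16, Gold 10.
No county's allocation decreased.

none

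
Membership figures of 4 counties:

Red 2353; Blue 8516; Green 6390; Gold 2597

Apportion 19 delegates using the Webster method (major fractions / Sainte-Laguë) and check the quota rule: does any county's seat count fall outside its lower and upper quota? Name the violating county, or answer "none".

Standard quotas: Red 2.252, Blue 8.149, Green 6.115, Gold 2.485.
Webster allocation: Red 2, Blue 8, Green 6, Gold 3.
Every allocation lies between the lower and upper quota.

none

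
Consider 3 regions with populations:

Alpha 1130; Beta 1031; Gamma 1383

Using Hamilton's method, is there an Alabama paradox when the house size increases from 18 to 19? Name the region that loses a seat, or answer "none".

At 18 seats: Alpha 6, Beta 5, Gamma 7.
At 19 seats: Alpha 6, Beta 6, Gamma 7.
No region's allocation decreased.

none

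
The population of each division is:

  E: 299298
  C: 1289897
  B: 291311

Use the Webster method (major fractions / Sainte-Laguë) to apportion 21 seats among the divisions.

Standard divisor 1880506/21 ≈ 89547.905; standard quotas: E 3.342, C 14.405, B 3.253.
Rounding to the nearest integer gives 3, 14, 3 = 20 seats, so the divisor must be adjusted.
With modified divisor 87200: modified quotas E 3.432, C 14.792, B 3.341.
Rounding to the nearest integer: E 3, C 15, B 3 (total 21).

E: 3, C: 15, B: 3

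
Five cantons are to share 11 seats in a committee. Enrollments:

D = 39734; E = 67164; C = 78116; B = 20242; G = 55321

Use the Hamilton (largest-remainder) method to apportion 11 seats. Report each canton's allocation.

D: 2, E: 3, C: 3, B: 1, G: 2

The standard divisor is 260577/11 ≈ 23688.818.
Standard quotas: D 1.6773, E 2.8353, C 3.2976, B 0.8545, G 2.3353.
Lower quotas: D 1, E 2, C 3, B 0, G 2 (sum 8, leaving 3 seats).
Remainders in descending order: B 0.8545, E 0.8353, D 0.6773, G 0.3353, C 0.2976.
Largest remainders: B, E, D receive the extra seats.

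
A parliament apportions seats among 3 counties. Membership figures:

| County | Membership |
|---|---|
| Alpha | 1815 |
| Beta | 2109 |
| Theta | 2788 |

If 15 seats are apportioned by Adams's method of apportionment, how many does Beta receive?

Standard divisor 6712/15 ≈ 447.467; standard quotas: Alpha 4.056, Beta 4.713, Theta 6.231.
Rounding up gives 5, 5, 7 = 17 seats, so the divisor must be adjusted.
With modified divisor 500: modified quotas Alpha 3.630, Beta 4.218, Theta 5.576.
Rounding up: Alpha 4, Beta 5, Theta 6 (total 15).
Beta receives 5.

5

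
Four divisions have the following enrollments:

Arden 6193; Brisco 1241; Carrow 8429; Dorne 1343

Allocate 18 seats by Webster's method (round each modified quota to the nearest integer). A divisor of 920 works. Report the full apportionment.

With modified divisor 920: modified quotas Arden 6.732, Brisco 1.349, Carrow 9.162, Dorne 1.460.
Rounding to the nearest integer: Arden 7, Brisco 1, Carrow 9, Dorne 1 (total 18).

Arden 7, Brisco 1, Carrow 9, Dorne 1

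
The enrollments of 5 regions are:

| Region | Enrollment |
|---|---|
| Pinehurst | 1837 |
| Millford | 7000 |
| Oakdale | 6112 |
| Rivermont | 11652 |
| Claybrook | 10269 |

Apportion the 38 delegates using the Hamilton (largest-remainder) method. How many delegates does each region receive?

Pinehurst: 2, Millford: 7, Oakdale: 6, Rivermont: 12, Claybrook: 11

Standard divisor: 36870 ÷ 38 ≈ 970.263.
Standard quotas: Pinehurst 1.8933, Millford 7.2145, Oakdale 6.2993, Rivermont 12.0091, Claybrook 10.5837.
Lower quotas: Pinehurst 1, Millford 7, Oakdale 6, Rivermont 12, Claybrook 10 (sum 36, leaving 2 seats).
Remainders in descending order: Pinehurst 0.8933, Claybrook 0.5837, Oakdale 0.2993, Millford 0.2145, Rivermont 0.0091.
The surplus seats go to Pinehurst, Claybrook.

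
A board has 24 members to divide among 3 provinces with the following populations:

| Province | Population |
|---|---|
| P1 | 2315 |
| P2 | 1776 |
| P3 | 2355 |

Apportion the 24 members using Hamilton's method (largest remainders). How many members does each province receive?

Standard divisor: 6446 ÷ 24 ≈ 268.583.
Standard quotas: P1 8.619, P2 6.612, P3 8.768.
Lower quotas: P1 8, P2 6, P3 8 (sum 22, leaving 2 seats).
Remainders in descending order: P3 0.768, P1 0.619, P2 0.612.
Largest remainders: P3, P1 receive the extra seats.

P1=9, P2=6, P3=9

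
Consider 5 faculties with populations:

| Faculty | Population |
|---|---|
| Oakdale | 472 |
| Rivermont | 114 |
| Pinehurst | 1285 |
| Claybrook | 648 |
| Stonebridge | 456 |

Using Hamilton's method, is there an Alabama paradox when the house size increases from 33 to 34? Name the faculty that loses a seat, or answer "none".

At 33 seats: Oakdale 5, Rivermont 2, Pinehurst 14, Claybrook 7, Stonebridge 5.
At 34 seats: Oakdale 5, Rivermont 1, Pinehurst 15, Claybrook 8, Stonebridge 5.
Rivermont drops from 2 to 1.

Rivermont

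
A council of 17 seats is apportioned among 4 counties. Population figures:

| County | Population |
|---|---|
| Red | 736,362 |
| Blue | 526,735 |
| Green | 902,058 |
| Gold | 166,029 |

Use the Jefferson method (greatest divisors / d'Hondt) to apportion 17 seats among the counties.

Standard divisor 2331184/17 ≈ 137128.471; standard quotas: Red 5.370, Blue 3.841, Green 6.578, Gold 1.211.
Rounding down gives 5, 3, 6, 1 = 15 seats, so the divisor must be adjusted.
With modified divisor 125800: modified quotas Red 5.853, Blue 4.187, Green 7.171, Gold 1.320.
Rounding down: Red 5, Blue 4, Green 7, Gold 1 (total 17).

Red 5, Blue 4, Green 7, Gold 1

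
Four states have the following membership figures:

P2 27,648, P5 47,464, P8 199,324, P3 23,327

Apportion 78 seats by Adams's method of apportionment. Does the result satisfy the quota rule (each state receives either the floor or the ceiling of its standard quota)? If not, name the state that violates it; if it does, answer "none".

P8

Standard quotas: P2 7.242, P5 12.433, P8 52.214, P3 6.111.
Adams allocation: P2 8, P5 13, P8 51, P3 6.
P8 has quota 52.214 (lower 52, upper 53) but receives 51 — outside the quota interval.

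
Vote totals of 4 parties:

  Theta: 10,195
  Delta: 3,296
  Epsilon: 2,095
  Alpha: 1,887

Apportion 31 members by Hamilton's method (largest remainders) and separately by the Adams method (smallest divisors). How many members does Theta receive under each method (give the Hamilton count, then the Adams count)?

18 and 17

Hamilton: Theta 18, Delta 6, Epsilon 4, Alpha 3.
Adams: Theta 17, Delta 6, Epsilon 4, Alpha 4.
Theta gets 18 under Hamilton and 17 under Adams.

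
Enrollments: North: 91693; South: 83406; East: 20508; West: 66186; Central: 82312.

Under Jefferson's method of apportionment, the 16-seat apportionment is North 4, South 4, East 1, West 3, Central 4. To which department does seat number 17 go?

Priority for the next seat is population ÷ (current seats + 1).
Priorities: North 18338.600, South 16681.200, East 10254.000, West 16546.500, Central 16462.400.
Highest priority: North.

North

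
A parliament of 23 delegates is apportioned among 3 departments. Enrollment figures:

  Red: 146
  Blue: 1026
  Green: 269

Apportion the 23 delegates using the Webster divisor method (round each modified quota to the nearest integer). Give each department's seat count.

Standard divisor 1441/23 ≈ 62.652; standard quotas: Red 2.330, Blue 16.376, Green 4.294.
Rounding to the nearest integer gives 2, 16, 4 = 22 seats, so the divisor must be adjusted.
With modified divisor 61: modified quotas Red 2.393, Blue 16.820, Green 4.410.
Rounding to the nearest integer: Red 2, Blue 17, Green 4 (total 23).

Red 2, Blue 17, Green 4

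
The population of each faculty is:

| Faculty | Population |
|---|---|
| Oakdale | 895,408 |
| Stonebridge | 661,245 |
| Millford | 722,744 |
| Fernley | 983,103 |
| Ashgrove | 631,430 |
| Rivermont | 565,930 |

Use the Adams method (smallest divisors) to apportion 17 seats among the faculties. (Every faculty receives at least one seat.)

Oakdale 3, Stonebridge 3, Millford 3, Fernley 4, Ashgrove 2, Rivermont 2

Standard divisor 4459860/17 ≈ 262344.706; standard quotas: Oakdale 3.413, Stonebridge 2.521, Millford 2.755, Fernley 3.747, Ashgrove 2.407, Rivermont 2.157.
Rounding up gives 4, 3, 3, 4, 3, 3 = 20 seats, so the divisor must be adjusted.
With modified divisor 321700: modified quotas Oakdale 2.783, Stonebridge 2.055, Millford 2.247, Fernley 3.056, Ashgrove 1.963, Rivermont 1.759.
Rounding up: Oakdale 3, Stonebridge 3, Millford 3, Fernley 4, Ashgrove 2, Rivermont 2 (total 17).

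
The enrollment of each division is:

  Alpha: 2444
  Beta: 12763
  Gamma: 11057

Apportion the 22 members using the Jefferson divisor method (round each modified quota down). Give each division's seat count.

Alpha: 2, Beta: 11, Gamma: 9

Standard divisor 26264/22 ≈ 1193.818; standard quotas: Alpha 2.047, Beta 10.691, Gamma 9.262.
Rounding down gives 2, 10, 9 = 21 seats, so the divisor must be adjusted.
With modified divisor 1130: modified quotas Alpha 2.163, Beta 11.295, Gamma 9.785.
Rounding down: Alpha 2, Beta 11, Gamma 9 (total 22).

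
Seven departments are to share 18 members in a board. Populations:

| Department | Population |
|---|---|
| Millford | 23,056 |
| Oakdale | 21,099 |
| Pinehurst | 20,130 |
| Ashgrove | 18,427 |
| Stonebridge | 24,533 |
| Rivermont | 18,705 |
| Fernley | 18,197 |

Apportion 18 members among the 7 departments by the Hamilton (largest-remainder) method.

Millford=3; Oakdale=3; Pinehurst=3; Ashgrove=2; Stonebridge=3; Rivermont=2; Fernley=2

Standard divisor: 144147 ÷ 18 ≈ 8008.167.
Standard quotas: Millford 2.8791, Oakdale 2.6347, Pinehurst 2.5137, Ashgrove 2.3010, Stonebridge 3.0635, Rivermont 2.3357, Fernley 2.2723.
Lower quotas: Millford 2, Oakdale 2, Pinehurst 2, Ashgrove 2, Stonebridge 3, Rivermont 2, Fernley 2 (sum 15, leaving 3 seats).
Remainders in descending order: Millford 0.8791, Oakdale 0.6347, Pinehurst 0.5137, Rivermont 0.3357, Ashgrove 0.3010, Fernley 0.2723, Stonebridge 0.0635.
The surplus seats go to Millford, Oakdale, Pinehurst.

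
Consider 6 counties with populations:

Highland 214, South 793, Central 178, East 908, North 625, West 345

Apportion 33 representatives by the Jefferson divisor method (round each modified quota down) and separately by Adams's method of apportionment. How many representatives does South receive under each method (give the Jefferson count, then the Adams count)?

9 and 8

Jefferson: Highland 2, South 9, Central 2, East 10, North 7, West 3.
Adams: Highland 3, South 8, Central 2, East 9, North 7, West 4.
South gets 9 under Jefferson and 8 under Adams.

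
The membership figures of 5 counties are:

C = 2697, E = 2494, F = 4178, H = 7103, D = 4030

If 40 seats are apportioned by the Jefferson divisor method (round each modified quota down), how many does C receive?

5

Standard divisor 20502/40 ≈ 512.55; standard quotas: C 5.262, E 4.866, F 8.151, H 13.858, D 7.863.
Rounding down gives 5, 4, 8, 13, 7 = 37 seats, so the divisor must be adjusted.
With modified divisor 490: modified quotas C 5.504, E 5.090, F 8.527, H 14.496, D 8.224.
Rounding down: C 5, E 5, F 8, H 14, D 8 (total 40).
C receives 5.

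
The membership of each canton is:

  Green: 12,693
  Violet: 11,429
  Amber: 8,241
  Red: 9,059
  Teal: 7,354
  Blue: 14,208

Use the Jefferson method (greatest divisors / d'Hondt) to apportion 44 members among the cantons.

Standard divisor 62984/44 ≈ 1431.455; standard quotas: Green 8.867, Violet 7.984, Amber 5.757, Red 6.329, Teal 5.137, Blue 9.926.
Rounding down gives 8, 7, 5, 6, 5, 9 = 40 seats, so the divisor must be adjusted.
With modified divisor 1300: modified quotas Green 9.764, Violet 8.792, Amber 6.339, Red 6.968, Teal 5.657, Blue 10.929.
Rounding down: Green 9, Violet 8, Amber 6, Red 6, Teal 5, Blue 10 (total 44).

Green: 9, Violet: 8, Amber: 6, Red: 6, Teal: 5, Blue: 10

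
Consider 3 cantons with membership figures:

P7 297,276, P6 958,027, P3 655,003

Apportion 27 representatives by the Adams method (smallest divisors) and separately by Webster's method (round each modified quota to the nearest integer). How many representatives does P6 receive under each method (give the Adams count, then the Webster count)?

Adams: P7 5, P6 13, P3 9.
Webster: P7 4, P6 14, P3 9.
P6 gets 13 under Adams and 14 under Webster.

13 and 14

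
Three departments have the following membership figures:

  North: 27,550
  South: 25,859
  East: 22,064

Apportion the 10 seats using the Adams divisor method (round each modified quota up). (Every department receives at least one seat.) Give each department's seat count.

North 4, South 3, East 3

Standard divisor 75473/10 ≈ 7547.3; standard quotas: North 3.650, South 3.426, East 2.923.
Rounding up gives 4, 4, 3 = 11 seats, so the divisor must be adjusted.
With modified divisor 8900: modified quotas North 3.096, South 2.906, East 2.479.
Rounding up: North 4, South 3, East 3 (total 10).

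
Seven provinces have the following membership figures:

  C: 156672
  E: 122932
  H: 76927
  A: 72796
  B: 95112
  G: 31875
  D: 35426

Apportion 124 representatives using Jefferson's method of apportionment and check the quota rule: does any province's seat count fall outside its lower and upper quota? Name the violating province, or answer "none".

Standard quotas: C 32.831, E 25.761, H 16.120, A 15.255, B 19.931, G 6.679, D 7.424.
Jefferson allocation: C 34, E 26, H 16, A 15, B 20, G 6, D 7.
C has quota 32.831 (lower 32, upper 33) but receives 34 — outside the quota interval.

C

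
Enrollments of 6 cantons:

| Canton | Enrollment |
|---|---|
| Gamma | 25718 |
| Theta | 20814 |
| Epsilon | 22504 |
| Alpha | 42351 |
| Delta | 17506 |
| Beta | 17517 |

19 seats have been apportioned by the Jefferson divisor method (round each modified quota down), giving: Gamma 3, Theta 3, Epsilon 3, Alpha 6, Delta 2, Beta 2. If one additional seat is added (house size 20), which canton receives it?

Gamma

Priority for the next seat is population ÷ (current seats + 1).
Priorities: Gamma 6429.500, Theta 5203.500, Epsilon 5626.000, Alpha 6050.143, Delta 5835.333, Beta 5839.000.
Highest priority: Gamma.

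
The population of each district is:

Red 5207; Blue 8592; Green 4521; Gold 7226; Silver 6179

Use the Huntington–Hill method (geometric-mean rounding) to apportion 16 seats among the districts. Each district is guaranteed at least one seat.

With divisor 2004: modified quotas Red 2.598, Blue 4.287, Green 2.256, Gold 3.606, Silver 3.083.
Geometric-mean thresholds: Red √(2·3)=2.449, Blue √(4·5)=4.472, Green √(2·3)=2.449, Gold √(3·4)=3.464, Silver √(3·4)=3.464.
Each quota rounded against its threshold gives Red 3, Blue 4, Green 2, Gold 4, Silver 3 (total 16).

Red 3, Blue 4, Green 2, Gold 4, Silver 3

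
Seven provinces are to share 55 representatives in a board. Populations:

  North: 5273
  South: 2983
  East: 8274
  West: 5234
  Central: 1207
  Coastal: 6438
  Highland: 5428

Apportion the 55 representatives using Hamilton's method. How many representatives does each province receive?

Standard divisor: 34837 ÷ 55 ≈ 633.4.
Standard quotas: North 8.3249, South 4.7095, East 13.0628, West 8.2633, Central 1.9056, Coastal 10.1642, Highland 8.5696.
Lower quotas: North 8, South 4, East 13, West 8, Central 1, Coastal 10, Highland 8 (sum 52, leaving 3 seats).
Remainders in descending order: Central 0.9056, South 0.7095, Highland 0.5696, North 0.3249, West 0.2633, Coastal 0.1642, East 0.0628.
The surplus seats go to Central, South, Highland.

North 8; South 5; East 13; West 8; Central 2; Coastal 10; Highland 9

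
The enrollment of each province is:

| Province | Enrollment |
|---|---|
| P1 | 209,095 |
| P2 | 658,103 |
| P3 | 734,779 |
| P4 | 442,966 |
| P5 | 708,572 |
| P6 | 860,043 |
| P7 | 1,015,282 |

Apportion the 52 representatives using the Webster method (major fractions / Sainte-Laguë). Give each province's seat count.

Standard divisor 4628840/52 ≈ 89016.154; standard quotas: P1 2.349, P2 7.393, P3 8.254, P4 4.976, P5 7.960, P6 9.662, P7 11.406.
Rounding to the nearest integer gives 2, 7, 8, 5, 8, 10, 11 = 51 seats, so the divisor must be adjusted.
With modified divisor 88000: modified quotas P1 2.376, P2 7.478, P3 8.350, P4 5.034, P5 8.052, P6 9.773, P7 11.537.
Rounding to the nearest integer: P1 2, P2 7, P3 8, P4 5, P5 8, P6 10, P7 12 (total 52).

P1 2, P2 7, P3 8, P4 5, P5 8, P6 10, P7 12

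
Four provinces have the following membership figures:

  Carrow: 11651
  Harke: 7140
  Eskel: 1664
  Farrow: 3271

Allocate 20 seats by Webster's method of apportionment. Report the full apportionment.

Standard divisor 23726/20 ≈ 1186.3; standard quotas: Carrow 9.821, Harke 6.019, Eskel 1.403, Farrow 2.757.
Rounding to the nearest integer gives Carrow 10, Harke 6, Eskel 1, Farrow 3 — total 20, matching the house size, so no adjustment is needed.

Carrow=10, Harke=6, Eskel=1, Farrow=3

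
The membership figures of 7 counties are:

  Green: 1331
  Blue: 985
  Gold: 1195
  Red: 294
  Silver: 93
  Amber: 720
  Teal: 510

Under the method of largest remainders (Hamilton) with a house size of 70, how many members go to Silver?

1

Total 5128; standard divisor 5128/70 ≈ 73.257.
Standard quotas: Green 18.169, Blue 13.446, Gold 16.312, Red 4.013, Silver 1.270, Amber 9.828, Teal 6.962.
Lower quotas: Green 18, Blue 13, Gold 16, Red 4, Silver 1, Amber 9, Teal 6 (sum 67, leaving 3 seats).
Remainders in descending order: Teal 0.962, Amber 0.828, Blue 0.446, Gold 0.312, Silver 0.270, Green 0.169, Red 0.013.
Largest remainders: Teal, Amber, Blue receive the extra seats.
Silver receives 1.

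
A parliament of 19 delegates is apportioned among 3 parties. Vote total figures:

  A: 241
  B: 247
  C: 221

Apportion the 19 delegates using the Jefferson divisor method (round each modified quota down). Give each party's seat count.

Standard divisor 709/19 ≈ 37.316; standard quotas: A 6.458, B 6.619, C 5.922.
Rounding down gives 6, 6, 5 = 17 seats, so the divisor must be adjusted.
With modified divisor 35: modified quotas A 6.886, B 7.057, C 6.314.
Rounding down: A 6, B 7, C 6 (total 19).

A: 6, B: 7, C: 6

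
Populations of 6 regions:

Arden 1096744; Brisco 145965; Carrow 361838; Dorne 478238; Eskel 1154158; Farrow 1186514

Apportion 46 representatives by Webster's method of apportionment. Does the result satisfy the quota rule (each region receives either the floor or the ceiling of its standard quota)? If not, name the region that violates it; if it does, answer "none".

none

Standard quotas: Arden 11.405, Brisco 1.518, Carrow 3.763, Dorne 4.973, Eskel 12.002, Farrow 12.339.
Webster allocation: Arden 11, Brisco 2, Carrow 4, Dorne 5, Eskel 12, Farrow 12.
Every allocation lies between the lower and upper quota.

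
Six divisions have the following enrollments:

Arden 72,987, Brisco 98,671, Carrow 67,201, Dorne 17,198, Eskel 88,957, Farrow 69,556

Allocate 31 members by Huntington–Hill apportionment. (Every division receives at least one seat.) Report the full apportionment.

With divisor 13256: modified quotas Arden 5.506, Brisco 7.443, Carrow 5.069, Dorne 1.297, Eskel 6.711, Farrow 5.247.
Geometric-mean thresholds: Arden √(5·6)=5.477, Brisco √(7·8)=7.483, Carrow √(5·6)=5.477, Dorne √(1·2)=1.414, Eskel √(6·7)=6.481, Farrow √(5·6)=5.477.
Each quota rounded against its threshold gives Arden 6, Brisco 7, Carrow 5, Dorne 1, Eskel 7, Farrow 5 (total 31).

Arden: 6, Brisco: 7, Carrow: 5, Dorne: 1, Eskel: 7, Farrow: 5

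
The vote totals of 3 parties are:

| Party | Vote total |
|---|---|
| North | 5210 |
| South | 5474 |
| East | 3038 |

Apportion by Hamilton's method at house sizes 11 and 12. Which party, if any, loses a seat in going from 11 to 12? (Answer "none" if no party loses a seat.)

none

At 11 seats: North 4, South 4, East 3.
At 12 seats: North 4, South 5, East 3.
No party's allocation decreased.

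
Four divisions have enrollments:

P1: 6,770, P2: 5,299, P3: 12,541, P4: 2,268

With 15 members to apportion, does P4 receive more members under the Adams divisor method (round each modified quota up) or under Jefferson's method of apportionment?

Adams

Adams: P1 4, P2 3, P3 6, P4 2.
Jefferson: P1 4, P2 3, P3 7, P4 1.
P4 gets 2 under Adams and 1 under Jefferson.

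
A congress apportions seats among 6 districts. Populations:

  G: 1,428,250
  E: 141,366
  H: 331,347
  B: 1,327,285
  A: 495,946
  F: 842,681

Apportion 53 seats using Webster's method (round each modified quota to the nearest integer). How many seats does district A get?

Standard divisor 4566875/53 ≈ 86167.453; standard quotas: G 16.575, E 1.641, H 3.845, B 15.404, A 5.756, F 9.780.
Rounding to the nearest integer gives 17, 2, 4, 15, 6, 10 = 54 seats, so the divisor must be adjusted.
With modified divisor 87600: modified quotas G 16.304, E 1.614, H 3.783, B 15.152, A 5.661, F 9.620.
Rounding to the nearest integer: G 16, E 2, H 4, B 15, A 6, F 10 (total 53).
A receives 6.

6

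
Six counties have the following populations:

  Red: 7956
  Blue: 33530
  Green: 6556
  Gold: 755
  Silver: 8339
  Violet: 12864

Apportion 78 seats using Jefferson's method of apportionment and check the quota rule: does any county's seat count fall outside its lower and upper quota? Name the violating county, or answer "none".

Blue

Standard quotas: Red 8.865, Blue 37.362, Green 7.305, Gold 0.841, Silver 9.292, Violet 14.334.
Jefferson allocation: Red 9, Blue 39, Green 7, Gold 0, Silver 9, Violet 14.
Blue has quota 37.362 (lower 37, upper 38) but receives 39 — outside the quota interval.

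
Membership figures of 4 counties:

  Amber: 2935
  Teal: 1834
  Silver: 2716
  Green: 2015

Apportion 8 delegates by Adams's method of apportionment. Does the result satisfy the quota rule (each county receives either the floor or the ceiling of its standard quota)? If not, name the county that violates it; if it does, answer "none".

Standard quotas: Amber 2.472, Teal 1.544, Silver 2.287, Green 1.697.
Adams allocation: Amber 2, Teal 2, Silver 2, Green 2.
Every allocation lies between the lower and upper quota.

none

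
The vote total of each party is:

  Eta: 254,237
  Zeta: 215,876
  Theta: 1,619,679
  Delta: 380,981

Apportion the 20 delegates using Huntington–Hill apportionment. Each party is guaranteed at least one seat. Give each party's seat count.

Eta: 2, Zeta: 2, Theta: 13, Delta: 3

With divisor 124868: modified quotas Eta 2.036, Zeta 1.729, Theta 12.971, Delta 3.051.
Geometric-mean thresholds: Eta √(2·3)=2.449, Zeta √(1·2)=1.414, Theta √(12·13)=12.490, Delta √(3·4)=3.464.
Each quota rounded against its threshold gives Eta 2, Zeta 2, Theta 13, Delta 3 (total 20).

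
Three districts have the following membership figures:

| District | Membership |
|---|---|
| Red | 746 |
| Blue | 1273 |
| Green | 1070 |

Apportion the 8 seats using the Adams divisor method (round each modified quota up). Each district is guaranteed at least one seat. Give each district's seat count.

Standard divisor 3089/8 ≈ 386.125; standard quotas: Red 1.932, Blue 3.297, Green 2.771.
Rounding up gives 2, 4, 3 = 9 seats, so the divisor must be adjusted.
With modified divisor 500: modified quotas Red 1.492, Blue 2.546, Green 2.140.
Rounding up: Red 2, Blue 3, Green 3 (total 8).

Red 2; Blue 3; Green 3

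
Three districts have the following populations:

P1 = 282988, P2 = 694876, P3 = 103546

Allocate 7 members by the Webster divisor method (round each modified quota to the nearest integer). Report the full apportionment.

P1: 2; P2: 4; P3: 1

Standard divisor 1081410/7 ≈ 154487.143; standard quotas: P1 1.832, P2 4.498, P3 0.670.
Rounding to the nearest integer gives P1 2, P2 4, P3 1 — total 7, matching the house size, so no adjustment is needed.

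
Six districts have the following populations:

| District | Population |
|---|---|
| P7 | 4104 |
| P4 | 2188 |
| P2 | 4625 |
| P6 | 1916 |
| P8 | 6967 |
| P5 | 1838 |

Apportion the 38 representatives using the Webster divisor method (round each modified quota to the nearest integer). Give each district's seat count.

P7 7, P4 4, P2 8, P6 3, P8 13, P5 3

Standard divisor 21638/38 ≈ 569.421; standard quotas: P7 7.207, P4 3.842, P2 8.122, P6 3.365, P8 12.235, P5 3.228.
Rounding to the nearest integer gives 7, 4, 8, 3, 12, 3 = 37 seats, so the divisor must be adjusted.
With modified divisor 552: modified quotas P7 7.435, P4 3.964, P2 8.379, P6 3.471, P8 12.621, P5 3.330.
Rounding to the nearest integer: P7 7, P4 4, P2 8, P6 3, P8 13, P5 3 (total 38).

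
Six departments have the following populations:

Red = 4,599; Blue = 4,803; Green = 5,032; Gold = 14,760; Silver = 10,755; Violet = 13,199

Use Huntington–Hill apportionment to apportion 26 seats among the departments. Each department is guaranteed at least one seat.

Red 2; Blue 2; Green 3; Gold 7; Silver 5; Violet 7

With divisor 2005: modified quotas Red 2.294, Blue 2.396, Green 2.510, Gold 7.362, Silver 5.364, Violet 6.583.
Geometric-mean thresholds: Red √(2·3)=2.449, Blue √(2·3)=2.449, Green √(2·3)=2.449, Gold √(7·8)=7.483, Silver √(5·6)=5.477, Violet √(6·7)=6.481.
Each quota rounded against its threshold gives Red 2, Blue 2, Green 3, Gold 7, Silver 5, Violet 7 (total 26).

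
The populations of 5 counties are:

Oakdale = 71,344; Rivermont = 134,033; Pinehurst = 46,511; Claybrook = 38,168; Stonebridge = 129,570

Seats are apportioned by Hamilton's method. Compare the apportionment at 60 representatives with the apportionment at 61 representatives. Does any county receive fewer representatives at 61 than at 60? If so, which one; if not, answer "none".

none

At 60 seats: Oakdale 10, Rivermont 19, Pinehurst 7, Claybrook 5, Stonebridge 19.
At 61 seats: Oakdale 10, Rivermont 19, Pinehurst 7, Claybrook 6, Stonebridge 19.
No county's allocation decreased.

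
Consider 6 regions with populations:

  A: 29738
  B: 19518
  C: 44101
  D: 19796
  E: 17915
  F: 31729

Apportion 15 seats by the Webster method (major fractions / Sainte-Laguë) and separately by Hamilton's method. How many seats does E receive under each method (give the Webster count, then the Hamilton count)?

Webster: A 2, B 2, C 4, D 2, E 2, F 3.
Hamilton: A 3, B 2, C 4, D 2, E 1, F 3.
E gets 2 under Webster and 1 under Hamilton.

2 and 1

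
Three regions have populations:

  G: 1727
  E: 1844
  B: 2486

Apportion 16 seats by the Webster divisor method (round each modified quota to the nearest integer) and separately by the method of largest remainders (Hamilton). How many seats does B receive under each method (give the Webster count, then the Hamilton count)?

6 and 7

Webster: G 5, E 5, B 6.
Hamilton: G 4, E 5, B 7.
B gets 6 under Webster and 7 under Hamilton.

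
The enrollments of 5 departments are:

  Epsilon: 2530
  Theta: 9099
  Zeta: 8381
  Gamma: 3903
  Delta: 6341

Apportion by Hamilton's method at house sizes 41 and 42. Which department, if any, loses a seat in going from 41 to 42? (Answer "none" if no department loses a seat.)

At 41 seats: Epsilon 4, Theta 12, Zeta 11, Gamma 5, Delta 9.
At 42 seats: Epsilon 3, Theta 13, Zeta 12, Gamma 5, Delta 9.
Epsilon drops from 4 to 3.

Epsilon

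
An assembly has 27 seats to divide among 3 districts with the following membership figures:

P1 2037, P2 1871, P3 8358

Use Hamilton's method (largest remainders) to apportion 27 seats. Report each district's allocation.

Standard divisor: 12266 ÷ 27 ≈ 454.296.
Standard quotas: P1 4.4839, P2 4.1185, P3 18.3977.
Lower quotas: P1 4, P2 4, P3 18 (sum 26, leaving 1 seat).
Remainders in descending order: P1 0.4839, P3 0.3977, P2 0.1185.
The surplus seat goes to P1.

P1 5, P2 4, P3 18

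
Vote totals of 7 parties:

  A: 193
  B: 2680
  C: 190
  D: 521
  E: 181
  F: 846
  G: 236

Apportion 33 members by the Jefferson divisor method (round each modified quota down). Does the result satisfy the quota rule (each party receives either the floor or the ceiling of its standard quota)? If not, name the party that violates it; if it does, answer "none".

Standard quotas: A 1.314, B 18.246, C 1.294, D 3.547, E 1.232, F 5.760, G 1.607.
Jefferson allocation: A 1, B 20, C 1, D 3, E 1, F 6, G 1.
B has quota 18.246 (lower 18, upper 19) but receives 20 — outside the quota interval.

B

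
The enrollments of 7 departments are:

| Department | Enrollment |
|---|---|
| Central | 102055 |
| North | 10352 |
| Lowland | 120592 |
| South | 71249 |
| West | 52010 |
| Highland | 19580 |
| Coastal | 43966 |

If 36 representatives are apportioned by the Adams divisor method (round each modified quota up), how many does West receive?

5

Standard divisor 419804/36 ≈ 11661.222; standard quotas: Central 8.752, North 0.888, Lowland 10.341, South 6.110, West 4.460, Highland 1.679, Coastal 3.770.
Rounding up gives 9, 1, 11, 7, 5, 2, 4 = 39 seats, so the divisor must be adjusted.
With modified divisor 12900: modified quotas Central 7.911, North 0.802, Lowland 9.348, South 5.523, West 4.032, Highland 1.518, Coastal 3.408.
Rounding up: Central 8, North 1, Lowland 10, South 6, West 5, Highland 2, Coastal 4 (total 36).
West receives 5.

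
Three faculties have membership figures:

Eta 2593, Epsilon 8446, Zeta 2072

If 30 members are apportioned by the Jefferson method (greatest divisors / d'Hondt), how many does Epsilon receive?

20

Standard divisor 13111/30 ≈ 437.033; standard quotas: Eta 5.933, Epsilon 19.326, Zeta 4.741.
Rounding down gives 5, 19, 4 = 28 seats, so the divisor must be adjusted.
With modified divisor 420: modified quotas Eta 6.174, Epsilon 20.110, Zeta 4.933.
Rounding down: Eta 6, Epsilon 20, Zeta 4 (total 30).
Epsilon receives 20.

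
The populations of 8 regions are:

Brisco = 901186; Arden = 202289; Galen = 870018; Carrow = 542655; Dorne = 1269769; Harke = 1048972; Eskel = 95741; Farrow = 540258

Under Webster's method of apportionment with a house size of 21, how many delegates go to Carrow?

Standard divisor 5470888/21 ≈ 260518.476; standard quotas: Brisco 3.459, Arden 0.776, Galen 3.340, Carrow 2.083, Dorne 4.874, Harke 4.026, Eskel 0.368, Farrow 2.074.
Rounding to the nearest integer gives 3, 1, 3, 2, 5, 4, 0, 2 = 20 seats, so the divisor must be adjusted.
With modified divisor 253000: modified quotas Brisco 3.562, Arden 0.800, Galen 3.439, Carrow 2.145, Dorne 5.019, Harke 4.146, Eskel 0.378, Farrow 2.135.
Rounding to the nearest integer: Brisco 4, Arden 1, Galen 3, Carrow 2, Dorne 5, Harke 4, Eskel 0, Farrow 2 (total 21).
Carrow receives 2.

2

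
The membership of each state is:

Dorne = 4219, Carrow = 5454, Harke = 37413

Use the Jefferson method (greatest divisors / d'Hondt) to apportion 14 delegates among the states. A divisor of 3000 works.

With modified divisor 3000: modified quotas Dorne 1.406, Carrow 1.818, Harke 12.471.
Rounding down: Dorne 1, Carrow 1, Harke 12 (total 14).

Dorne: 1; Carrow: 1; Harke: 12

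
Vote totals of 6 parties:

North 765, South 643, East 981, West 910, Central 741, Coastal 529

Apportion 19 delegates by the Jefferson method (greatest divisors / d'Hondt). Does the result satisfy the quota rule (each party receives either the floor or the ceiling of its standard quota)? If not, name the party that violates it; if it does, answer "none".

none

Standard quotas: North 3.181, South 2.674, East 4.079, West 3.784, Central 3.081, Coastal 2.200.
Jefferson allocation: North 3, South 3, East 4, West 4, Central 3, Coastal 2.
Every allocation lies between the lower and upper quota.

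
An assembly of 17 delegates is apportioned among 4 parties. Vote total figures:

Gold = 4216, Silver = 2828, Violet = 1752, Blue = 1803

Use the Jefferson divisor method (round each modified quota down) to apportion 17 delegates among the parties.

Gold: 7, Silver: 4, Violet: 3, Blue: 3

Standard divisor 10599/17 ≈ 623.471; standard quotas: Gold 6.762, Silver 4.536, Violet 2.810, Blue 2.892.
Rounding down gives 6, 4, 2, 2 = 14 seats, so the divisor must be adjusted.
With modified divisor 570: modified quotas Gold 7.396, Silver 4.961, Violet 3.074, Blue 3.163.
Rounding down: Gold 7, Silver 4, Violet 3, Blue 3 (total 17).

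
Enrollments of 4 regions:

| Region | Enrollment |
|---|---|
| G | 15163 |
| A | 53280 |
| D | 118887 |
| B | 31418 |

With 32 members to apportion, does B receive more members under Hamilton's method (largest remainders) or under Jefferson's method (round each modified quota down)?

Hamilton: G 2, A 8, D 17, B 5.
Jefferson: G 2, A 8, D 18, B 4.
B gets 5 under Hamilton and 4 under Jefferson.

Hamilton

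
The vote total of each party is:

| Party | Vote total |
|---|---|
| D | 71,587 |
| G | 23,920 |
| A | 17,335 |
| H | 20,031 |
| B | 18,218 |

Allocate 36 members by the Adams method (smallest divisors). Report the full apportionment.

Standard divisor 151091/36 ≈ 4196.972; standard quotas: D 17.057, G 5.699, A 4.130, H 4.773, B 4.341.
Rounding up gives 18, 6, 5, 5, 5 = 39 seats, so the divisor must be adjusted.
With modified divisor 4500: modified quotas D 15.908, G 5.316, A 3.852, H 4.451, B 4.048.
Rounding up: D 16, G 6, A 4, H 5, B 5 (total 36).

D 16, G 6, A 4, H 5, B 5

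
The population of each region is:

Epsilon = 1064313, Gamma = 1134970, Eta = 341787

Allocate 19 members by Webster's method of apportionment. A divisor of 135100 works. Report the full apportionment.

With modified divisor 135100: modified quotas Epsilon 7.878, Gamma 8.401, Eta 2.530.
Rounding to the nearest integer: Epsilon 8, Gamma 8, Eta 3 (total 19).

Epsilon 8, Gamma 8, Eta 3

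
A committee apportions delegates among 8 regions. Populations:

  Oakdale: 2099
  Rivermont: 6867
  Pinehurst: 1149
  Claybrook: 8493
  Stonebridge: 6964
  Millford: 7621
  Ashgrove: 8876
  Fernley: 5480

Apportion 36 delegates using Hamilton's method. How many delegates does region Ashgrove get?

Total 47549; standard divisor 47549/36 ≈ 1320.806.
Standard quotas: Oakdale 1.5892, Rivermont 5.1991, Pinehurst 0.8699, Claybrook 6.4302, Stonebridge 5.2725, Millford 5.7700, Ashgrove 6.7201, Fernley 4.1490.
Lower quotas: Oakdale 1, Rivermont 5, Pinehurst 0, Claybrook 6, Stonebridge 5, Millford 5, Ashgrove 6, Fernley 4 (sum 32, leaving 4 seats).
Remainders in descending order: Pinehurst 0.8699, Millford 0.7700, Ashgrove 0.7201, Oakdale 0.5892, Claybrook 0.4302, Stonebridge 0.2725, Rivermont 0.1991, Fernley 0.1490.
Largest remainders: Pinehurst, Millford, Ashgrove, Oakdale receive the extra seats.
Ashgrove receives 7.

7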